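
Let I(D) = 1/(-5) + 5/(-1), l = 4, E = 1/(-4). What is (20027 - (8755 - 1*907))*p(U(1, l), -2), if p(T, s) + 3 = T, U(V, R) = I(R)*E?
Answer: -207043/10 ≈ -20704.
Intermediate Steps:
E = -¼ ≈ -0.25000
I(D) = -26/5 (I(D) = 1*(-⅕) + 5*(-1) = -⅕ - 5 = -26/5)
U(V, R) = 13/10 (U(V, R) = -26/5*(-¼) = 13/10)
p(T, s) = -3 + T
(20027 - (8755 - 1*907))*p(U(1, l), -2) = (20027 - (8755 - 1*907))*(-3 + 13/10) = (20027 - (8755 - 907))*(-17/10) = (20027 - 1*7848)*(-17/10) = (20027 - 7848)*(-17/10) = 12179*(-17/10) = -207043/10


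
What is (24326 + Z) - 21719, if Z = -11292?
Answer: -8685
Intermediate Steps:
(24326 + Z) - 21719 = (24326 - 11292) - 21719 = 13034 - 21719 = -8685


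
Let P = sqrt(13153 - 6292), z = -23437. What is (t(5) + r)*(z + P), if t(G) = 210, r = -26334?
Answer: 612268188 - 26124*sqrt(6861) ≈ 6.1010e+8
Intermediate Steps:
P = sqrt(6861) ≈ 82.831
(t(5) + r)*(z + P) = (210 - 26334)*(-23437 + sqrt(6861)) = -26124*(-23437 + sqrt(6861)) = 612268188 - 26124*sqrt(6861)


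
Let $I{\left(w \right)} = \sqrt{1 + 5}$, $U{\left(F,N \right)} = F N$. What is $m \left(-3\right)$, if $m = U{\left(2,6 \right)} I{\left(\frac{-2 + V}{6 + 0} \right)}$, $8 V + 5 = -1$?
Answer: $- 36 \sqrt{6} \approx -88.182$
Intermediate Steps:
$V = - \frac{3}{4}$ ($V = - \frac{5}{8} + \frac{1}{8} \left(-1\right) = - \frac{5}{8} - \frac{1}{8} = - \frac{3}{4} \approx -0.75$)
$I{\left(w \right)} = \sqrt{6}$
$m = 12 \sqrt{6}$ ($m = 2 \cdot 6 \sqrt{6} = 12 \sqrt{6} \approx 29.394$)
$m \left(-3\right) = 12 \sqrt{6} \left(-3\right) = - 36 \sqrt{6}$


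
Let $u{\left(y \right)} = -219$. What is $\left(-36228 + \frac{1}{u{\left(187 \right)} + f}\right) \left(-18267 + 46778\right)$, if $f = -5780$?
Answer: $- \frac{885192311429}{857} \approx -1.0329 \cdot 10^{9}$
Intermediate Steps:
$\left(-36228 + \frac{1}{u{\left(187 \right)} + f}\right) \left(-18267 + 46778\right) = \left(-36228 + \frac{1}{-219 - 5780}\right) \left(-18267 + 46778\right) = \left(-36228 + \frac{1}{-5999}\right) 28511 = \left(-36228 - \frac{1}{5999}\right) 28511 = \left(- \frac{217331773}{5999}\right) 28511 = - \frac{885192311429}{857}$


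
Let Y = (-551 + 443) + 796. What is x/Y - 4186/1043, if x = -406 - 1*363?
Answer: -526005/102512 ≈ -5.1312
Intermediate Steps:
x = -769 (x = -406 - 363 = -769)
Y = 688 (Y = -108 + 796 = 688)
x/Y - 4186/1043 = -769/688 - 4186/1043 = -769*1/688 - 4186*1/1043 = -769/688 - 598/149 = -526005/102512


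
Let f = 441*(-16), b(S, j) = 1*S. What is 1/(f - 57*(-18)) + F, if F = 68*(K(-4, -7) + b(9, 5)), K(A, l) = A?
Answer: 2050199/6030 ≈ 340.00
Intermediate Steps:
b(S, j) = S
f = -7056
F = 340 (F = 68*(-4 + 9) = 68*5 = 340)
1/(f - 57*(-18)) + F = 1/(-7056 - 57*(-18)) + 340 = 1/(-7056 + 1026) + 340 = 1/(-6030) + 340 = -1/6030 + 340 = 2050199/6030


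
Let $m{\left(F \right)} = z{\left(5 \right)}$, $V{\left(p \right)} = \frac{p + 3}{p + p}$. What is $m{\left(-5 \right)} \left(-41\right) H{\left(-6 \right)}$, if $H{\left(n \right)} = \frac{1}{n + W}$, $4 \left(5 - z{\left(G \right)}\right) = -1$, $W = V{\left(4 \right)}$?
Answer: $42$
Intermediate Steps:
$V{\left(p \right)} = \frac{3 + p}{2 p}$
$W = \frac{7}{8}$ ($W = \frac{3 + 4}{2 \cdot 4} = \frac{1}{2} \cdot \frac{1}{4} \cdot 7 = \frac{7}{8} \approx 0.875$)
$z{\left(G \right)} = \frac{21}{4}$ ($z{\left(G \right)} = 5 - - \frac{1}{4} = 5 + \frac{1}{4} = \frac{21}{4}$)
$m{\left(F \right)} = \frac{21}{4}$
$H{\left(n \right)} = \frac{1}{\frac{7}{8} + n}$ ($H{\left(n \right)} = \frac{1}{n + \frac{7}{8}} = \frac{1}{\frac{7}{8} + n}$)
$m{\left(-5 \right)} \left(-41\right) H{\left(-6 \right)} = \frac{21}{4} \left(-41\right) \frac{8}{7 + 8 \left(-6\right)} = - \frac{861 \frac{8}{7 - 48}}{4} = - \frac{861 \frac{8}{-41}}{4} = - \frac{861 \cdot 8 \left(- \frac{1}{41}\right)}{4} = \left(- \frac{861}{4}\right) \left(- \frac{8}{41}\right) = 42$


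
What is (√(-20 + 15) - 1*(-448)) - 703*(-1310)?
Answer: 921378 + I*√5 ≈ 9.2138e+5 + 2.2361*I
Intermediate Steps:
(√(-20 + 15) - 1*(-448)) - 703*(-1310) = (√(-5) + 448) + 920930 = (I*√5 + 448) + 920930 = (448 + I*√5) + 920930 = 921378 + I*√5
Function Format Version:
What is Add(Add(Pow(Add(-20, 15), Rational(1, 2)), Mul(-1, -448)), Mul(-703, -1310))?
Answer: Add(921378, Mul(I, Pow(5, Rational(1, 2)))) ≈ Add(9.2138e+5, Mul(2.2361, I))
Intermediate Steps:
Add(Add(Pow(Add(-20, 15), Rational(1, 2)), Mul(-1, -448)), Mul(-703, -1310)) = Add(Add(Pow(-5, Rational(1, 2)), 448), 920930) = Add(Add(Mul(I, Pow(5, Rational(1, 2))), 448), 920930) = Add(Add(448, Mul(I, Pow(5, Rational(1, 2)))), 920930) = Add(921378, Mul(I, Pow(5, Rational(1, 2))))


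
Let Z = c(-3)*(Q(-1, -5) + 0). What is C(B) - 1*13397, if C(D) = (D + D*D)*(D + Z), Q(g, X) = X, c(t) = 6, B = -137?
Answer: -3124941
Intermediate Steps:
Z = -30 (Z = 6*(-5 + 0) = 6*(-5) = -30)
C(D) = (-30 + D)*(D + D²) (C(D) = (D + D*D)*(D - 30) = (D + D²)*(-30 + D) = (-30 + D)*(D + D²))
C(B) - 1*13397 = -137*(-30 + (-137)² - 29*(-137)) - 1*13397 = -137*(-30 + 18769 + 3973) - 13397 = -137*22712 - 13397 = -3111544 - 13397 = -3124941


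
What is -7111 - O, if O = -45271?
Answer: 38160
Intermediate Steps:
-7111 - O = -7111 - 1*(-45271) = -7111 + 45271 = 38160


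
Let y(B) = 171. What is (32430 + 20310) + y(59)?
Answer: 52911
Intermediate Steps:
(32430 + 20310) + y(59) = (32430 + 20310) + 171 = 52740 + 171 = 52911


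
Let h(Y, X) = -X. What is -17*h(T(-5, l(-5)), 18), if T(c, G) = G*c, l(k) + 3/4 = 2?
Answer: 306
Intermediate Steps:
l(k) = 5/4 (l(k) = -3/4 + 2 = 5/4)
-17*h(T(-5, l(-5)), 18) = -(-17)*18 = -17*(-18) = 306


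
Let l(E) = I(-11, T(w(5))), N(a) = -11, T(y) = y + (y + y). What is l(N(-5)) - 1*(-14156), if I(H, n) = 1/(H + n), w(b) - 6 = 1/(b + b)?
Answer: 1033398/73 ≈ 14156.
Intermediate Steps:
w(b) = 6 + 1/(2*b) (w(b) = 6 + 1/(b + b) = 6 + 1/(2*b))
T(y) = 3*y (T(y) = y + 2*y = 3*y)
l(E) = 10/73 (l(E) = 1/(-11 + 3*(6 + (½)/5)) = 1/(-11 + 3*(6 + (½)*(⅕))) = 1/(-11 + 3*(6 + ⅒)) = 1/(-11 + 3*(61/10)) = 1/(-11 + 183/10) = 1/(73/10) = 10/73)
l(N(-5)) - 1*(-14156) = 10/73 - 1*(-14156) = 10/73 + 14156 = 1033398/73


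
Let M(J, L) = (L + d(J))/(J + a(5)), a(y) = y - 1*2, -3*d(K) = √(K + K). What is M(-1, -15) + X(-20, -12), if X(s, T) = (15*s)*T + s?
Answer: 7145/2 - I*√2/6 ≈ 3572.5 - 0.2357*I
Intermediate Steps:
d(K) = -√2*√K/3 (d(K) = -√(K + K)/3 = -√2*√K/3)
a(y) = -2 + y (a(y) = y - 2 = -2 + y)
X(s, T) = s + 15*T*s (X(s, T) = 15*T*s + s = s + 15*T*s)
M(J, L) = (L - √2*√J/3)/(3 + J) (M(J, L) = (L - √2*√J/3)/(J + (-2 + 5)) = (L - √2*√J/3)/(J + 3) = (L - √2*√J/3)/(3 + J))
M(-1, -15) + X(-20, -12) = (-15 - √2*√(-1)/3)/(3 - 1) - 20*(1 + 15*(-12)) = (-15 - √2*I/3)/2 - 20*(1 - 180) = (-15 - I*√2/3)/2 - 20*(-179) = (-15/2 - I*√2/6) + 3580 = 7145/2 - I*√2/6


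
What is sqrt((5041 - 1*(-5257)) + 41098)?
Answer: 2*sqrt(12849) ≈ 226.71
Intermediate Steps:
sqrt((5041 - 1*(-5257)) + 41098) = sqrt((5041 + 5257) + 41098) = sqrt(10298 + 41098) = sqrt(51396) = 2*sqrt(12849)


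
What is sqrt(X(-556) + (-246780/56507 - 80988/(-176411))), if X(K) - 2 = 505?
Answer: 5*sqrt(16526379450480051003)/906223307 ≈ 22.430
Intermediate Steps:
X(K) = 507 (X(K) = 2 + 505 = 507)
sqrt(X(-556) + (-246780/56507 - 80988/(-176411))) = sqrt(507 + (-246780/56507 - 80988/(-176411))) = sqrt(507 + (-246780*1/56507 - 80988*(-1/176411))) = sqrt(507 + (-246780/56507 + 80988/176411)) = sqrt(507 - 38958317664/9968456377) = sqrt(5015049065475/9968456377) = 5*sqrt(16526379450480051003)/906223307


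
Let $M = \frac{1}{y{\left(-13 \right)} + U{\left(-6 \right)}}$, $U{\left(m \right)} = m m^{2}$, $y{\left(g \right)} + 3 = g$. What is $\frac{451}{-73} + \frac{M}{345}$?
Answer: $- \frac{36098113}{5842920} \approx -6.1781$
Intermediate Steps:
$y{\left(g \right)} = -3 + g$
$U{\left(m \right)} = m^{3}$
$M = - \frac{1}{232}$ ($M = \frac{1}{\left(-3 - 13\right) + \left(-6\right)^{3}} = \frac{1}{-16 - 216} = \frac{1}{-232} = - \frac{1}{232} \approx -0.0043103$)
$\frac{451}{-73} + \frac{M}{345} = \frac{451}{-73} - \frac{1}{232 \cdot 345} = 451 \left(- \frac{1}{73}\right) - \frac{1}{80040} = - \frac{451}{73} - \frac{1}{80040} = - \frac{36098113}{5842920}$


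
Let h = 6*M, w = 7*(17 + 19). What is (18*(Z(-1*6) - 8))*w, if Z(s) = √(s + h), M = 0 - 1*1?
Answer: -36288 + 9072*I*√3 ≈ -36288.0 + 15713.0*I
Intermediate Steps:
M = -1 (M = 0 - 1 = -1)
w = 252 (w = 7*36 = 252)
h = -6 (h = 6*(-1) = -6)
Z(s) = √(-6 + s) (Z(s) = √(s - 6) = √(-6 + s))
(18*(Z(-1*6) - 8))*w = (18*(√(-6 - 1*6) - 8))*252 = (18*(√(-6 - 6) - 8))*252 = (18*(√(-12) - 8))*252 = (18*(2*I*√3 - 8))*252 = (18*(-8 + 2*I*√3))*252 = (-144 + 36*I*√3)*252 = -36288 + 9072*I*√3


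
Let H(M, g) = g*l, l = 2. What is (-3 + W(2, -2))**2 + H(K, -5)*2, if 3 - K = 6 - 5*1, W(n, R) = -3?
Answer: 16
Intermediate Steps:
K = 2 (K = 3 - (6 - 5*1) = 3 - (6 - 5) = 3 - 1*1 = 3 - 1 = 2)
H(M, g) = 2*g (H(M, g) = g*2 = 2*g)
(-3 + W(2, -2))**2 + H(K, -5)*2 = (-3 - 3)**2 + (2*(-5))*2 = (-6)**2 - 10*2 = 36 - 20 = 16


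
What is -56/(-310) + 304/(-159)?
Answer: -42668/24645 ≈ -1.7313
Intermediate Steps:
-56/(-310) + 304/(-159) = -56*(-1/310) + 304*(-1/159) = 28/155 - 304/159 = -42668/24645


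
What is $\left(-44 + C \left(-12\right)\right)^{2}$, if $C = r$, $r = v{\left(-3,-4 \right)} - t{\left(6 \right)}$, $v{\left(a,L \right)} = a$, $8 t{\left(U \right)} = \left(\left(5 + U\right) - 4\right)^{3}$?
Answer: $\frac{1026169}{4} \approx 2.5654 \cdot 10^{5}$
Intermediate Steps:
$t{\left(U \right)} = \frac{\left(1 + U\right)^{3}}{8}$ ($t{\left(U \right)} = \frac{\left(\left(5 + U\right) - 4\right)^{3}}{8} = \frac{\left(1 + U\right)^{3}}{8}$)
$r = - \frac{367}{8}$ ($r = -3 - \frac{\left(1 + 6\right)^{3}}{8} = -3 - \frac{7^{3}}{8} = -3 - \frac{1}{8} \cdot 343 = -3 - \frac{343}{8} = - \frac{367}{8} \approx -45.875$)
$C = - \frac{367}{8} \approx -45.875$
$\left(-44 + C \left(-12\right)\right)^{2} = \left(-44 - - \frac{1101}{2}\right)^{2} = \left(-44 + \frac{1101}{2}\right)^{2} = \left(\frac{1013}{2}\right)^{2} = \frac{1026169}{4}$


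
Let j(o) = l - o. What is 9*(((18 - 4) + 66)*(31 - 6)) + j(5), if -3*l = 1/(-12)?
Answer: 647821/36 ≈ 17995.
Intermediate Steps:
l = 1/36 (l = -⅓/(-12) = -⅓*(-1/12) = 1/36 ≈ 0.027778)
j(o) = 1/36 - o
9*(((18 - 4) + 66)*(31 - 6)) + j(5) = 9*(((18 - 4) + 66)*(31 - 6)) + (1/36 - 1*5) = 9*((14 + 66)*25) + (1/36 - 5) = 9*(80*25) - 179/36 = 9*2000 - 179/36 = 18000 - 179/36 = 647821/36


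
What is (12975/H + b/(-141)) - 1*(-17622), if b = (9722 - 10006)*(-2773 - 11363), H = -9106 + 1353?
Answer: -3954438247/364391 ≈ -10852.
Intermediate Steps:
H = -7753
b = 4014624 (b = -284*(-14136) = 4014624)
(12975/H + b/(-141)) - 1*(-17622) = (12975/(-7753) + 4014624/(-141)) - 1*(-17622) = (12975*(-1/7753) + 4014624*(-1/141)) + 17622 = (-12975/7753 - 1338208/47) + 17622 = -10375736449/364391 + 17622 = -3954438247/364391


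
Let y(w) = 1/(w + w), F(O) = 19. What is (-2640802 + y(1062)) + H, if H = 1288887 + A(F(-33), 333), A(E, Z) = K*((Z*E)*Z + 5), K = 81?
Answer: 359607347965/2124 ≈ 1.6931e+8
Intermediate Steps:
A(E, Z) = 405 + 81*E*Z² (A(E, Z) = 81*((Z*E)*Z + 5) = 81*((E*Z)*Z + 5) = 81*(E*Z² + 5) = 81*(5 + E*Z²) = 405 + 81*E*Z²)
y(w) = 1/(2*w)
H = 171947463 (H = 1288887 + (405 + 81*19*333²) = 1288887 + (405 + 81*19*110889) = 1288887 + (405 + 170658171) = 1288887 + 170658576 = 171947463)
(-2640802 + y(1062)) + H = (-2640802 + (½)/1062) + 171947463 = (-2640802 + (½)*(1/1062)) + 171947463 = (-2640802 + 1/2124) + 171947463 = -5609063447/2124 + 171947463 = 359607347965/2124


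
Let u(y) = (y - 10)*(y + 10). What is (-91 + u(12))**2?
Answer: 2209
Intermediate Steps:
u(y) = (-10 + y)*(10 + y)
(-91 + u(12))**2 = (-91 + (-100 + 12**2))**2 = (-91 + (-100 + 144))**2 = (-91 + 44)**2 = (-47)**2 = 2209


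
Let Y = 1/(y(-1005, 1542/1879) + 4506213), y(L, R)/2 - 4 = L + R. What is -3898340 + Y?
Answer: -32993271386880141/8463415553 ≈ -3.8983e+6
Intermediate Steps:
y(L, R) = 8 + 2*L + 2*R (y(L, R) = 8 + 2*(L + R) = 8 + (2*L + 2*R) = 8 + 2*L + 2*R)
Y = 1879/8463415553 (Y = 1/((8 + 2*(-1005) + 2*(1542/1879)) + 4506213) = 1/((8 - 2010 + 2*(1542*(1/1879))) + 4506213) = 1/((8 - 2010 + 2*(1542/1879)) + 4506213) = 1/((8 - 2010 + 3084/1879) + 4506213) = 1/(-3758674/1879 + 4506213) = 1/(8463415553/1879) = 1879/8463415553 ≈ 2.2201e-7)
-3898340 + Y = -3898340 + 1879/8463415553 = -32993271386880141/8463415553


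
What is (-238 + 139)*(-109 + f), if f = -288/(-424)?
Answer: 568359/53 ≈ 10724.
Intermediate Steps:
f = 36/53 (f = -288*(-1/424) = 36/53 ≈ 0.67924)
(-238 + 139)*(-109 + f) = (-238 + 139)*(-109 + 36/53) = -99*(-5741/53) = 568359/53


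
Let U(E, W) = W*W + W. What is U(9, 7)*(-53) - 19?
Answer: -2987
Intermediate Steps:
U(E, W) = W + W**2 (U(E, W) = W**2 + W = W + W**2)
U(9, 7)*(-53) - 19 = (7*(1 + 7))*(-53) - 19 = (7*8)*(-53) - 19 = 56*(-53) - 19 = -2968 - 19 = -2987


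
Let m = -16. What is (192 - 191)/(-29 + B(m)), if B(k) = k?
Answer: -1/45 ≈ -0.022222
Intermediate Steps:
(192 - 191)/(-29 + B(m)) = (192 - 191)/(-29 - 16) = 1/(-45) = 1*(-1/45) = -1/45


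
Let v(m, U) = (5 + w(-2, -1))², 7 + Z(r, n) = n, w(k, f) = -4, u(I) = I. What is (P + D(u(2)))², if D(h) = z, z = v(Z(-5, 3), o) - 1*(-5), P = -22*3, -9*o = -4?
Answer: 3600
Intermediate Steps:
o = 4/9 (o = -⅑*(-4) = 4/9 ≈ 0.44444)
P = -66
Z(r, n) = -7 + n
v(m, U) = 1 (v(m, U) = (5 - 4)² = 1² = 1)
z = 6 (z = 1 - 1*(-5) = 1 + 5 = 6)
D(h) = 6
(P + D(u(2)))² = (-66 + 6)² = (-60)² = 3600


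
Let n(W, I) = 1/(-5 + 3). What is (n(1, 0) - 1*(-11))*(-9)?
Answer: -189/2 ≈ -94.500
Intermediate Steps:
n(W, I) = -½ (n(W, I) = 1/(-2) = -½)
(n(1, 0) - 1*(-11))*(-9) = (-½ - 1*(-11))*(-9) = (-½ + 11)*(-9) = (21/2)*(-9) = -189/2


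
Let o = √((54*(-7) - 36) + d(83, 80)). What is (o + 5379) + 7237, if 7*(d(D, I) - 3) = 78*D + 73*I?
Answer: 12616 + √66059/7 ≈ 12653.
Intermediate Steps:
d(D, I) = 3 + 73*I/7 + 78*D/7 (d(D, I) = 3 + (78*D + 73*I)/7 = 3 + (73*I + 78*D)/7 = 3 + (73*I/7 + 78*D/7) = 3 + 73*I/7 + 78*D/7)
o = √66059/7 (o = √((54*(-7) - 36) + (3 + (73/7)*80 + (78/7)*83)) = √((-378 - 36) + (3 + 5840/7 + 6474/7)) = √(-414 + 12335/7) = √(9437/7) = √66059/7 ≈ 36.717)
(o + 5379) + 7237 = (√66059/7 + 5379) + 7237 = (5379 + √66059/7) + 7237 = 12616 + √66059/7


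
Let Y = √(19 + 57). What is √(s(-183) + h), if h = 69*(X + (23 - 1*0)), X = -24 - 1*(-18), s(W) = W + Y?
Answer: √(990 + 2*√19) ≈ 31.603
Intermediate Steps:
Y = 2*√19 (Y = √76 = 2*√19 ≈ 8.7178)
s(W) = W + 2*√19
X = -6 (X = -24 + 18 = -6)
h = 1173 (h = 69*(-6 + (23 - 1*0)) = 69*(-6 + (23 + 0)) = 69*(-6 + 23) = 69*17 = 1173)
√(s(-183) + h) = √((-183 + 2*√19) + 1173) = √(990 + 2*√19)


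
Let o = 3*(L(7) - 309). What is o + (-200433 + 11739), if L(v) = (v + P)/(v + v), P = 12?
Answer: -2654637/14 ≈ -1.8962e+5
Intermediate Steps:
L(v) = (12 + v)/(2*v) (L(v) = (v + 12)/(v + v) = (12 + v)/((2*v)) = (12 + v)*(1/(2*v)) = (12 + v)/(2*v))
o = -12921/14 (o = 3*((½)*(12 + 7)/7 - 309) = 3*((½)*(⅐)*19 - 309) = 3*(19/14 - 309) = 3*(-4307/14) = -12921/14 ≈ -922.93)
o + (-200433 + 11739) = -12921/14 + (-200433 + 11739) = -12921/14 - 188694 = -2654637/14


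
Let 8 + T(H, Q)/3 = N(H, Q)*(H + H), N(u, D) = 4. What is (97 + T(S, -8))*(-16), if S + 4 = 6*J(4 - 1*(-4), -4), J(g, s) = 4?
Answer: -8848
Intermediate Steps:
S = 20 (S = -4 + 6*4 = -4 + 24 = 20)
T(H, Q) = -24 + 24*H (T(H, Q) = -24 + 3*(4*(H + H)) = -24 + 3*(4*(2*H)) = -24 + 3*(8*H) = -24 + 24*H)
(97 + T(S, -8))*(-16) = (97 + (-24 + 24*20))*(-16) = (97 + (-24 + 480))*(-16) = (97 + 456)*(-16) = 553*(-16) = -8848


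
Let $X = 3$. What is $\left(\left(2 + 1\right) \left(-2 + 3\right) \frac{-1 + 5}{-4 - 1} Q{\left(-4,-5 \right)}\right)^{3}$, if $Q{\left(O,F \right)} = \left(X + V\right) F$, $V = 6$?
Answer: $1259712$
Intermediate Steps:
$Q{\left(O,F \right)} = 9 F$ ($Q{\left(O,F \right)} = \left(3 + 6\right) F = 9 F$)
$\left(\left(2 + 1\right) \left(-2 + 3\right) \frac{-1 + 5}{-4 - 1} Q{\left(-4,-5 \right)}\right)^{3} = \left(\left(2 + 1\right) \left(-2 + 3\right) \frac{-1 + 5}{-4 - 1} \cdot 9 \left(-5\right)\right)^{3} = \left(3 \cdot 1 \frac{4}{-5} \left(-45\right)\right)^{3} = \left(3 \cdot 4 \left(- \frac{1}{5}\right) \left(-45\right)\right)^{3} = \left(3 \left(- \frac{4}{5}\right) \left(-45\right)\right)^{3} = \left(\left(- \frac{12}{5}\right) \left(-45\right)\right)^{3} = 108^{3} = 1259712$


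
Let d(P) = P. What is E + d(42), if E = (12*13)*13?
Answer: 2070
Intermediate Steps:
E = 2028 (E = 156*13 = 2028)
E + d(42) = 2028 + 42 = 2070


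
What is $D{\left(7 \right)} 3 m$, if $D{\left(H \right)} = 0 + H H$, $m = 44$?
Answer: $6468$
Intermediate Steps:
$D{\left(H \right)} = H^{2}$ ($D{\left(H \right)} = 0 + H^{2} = H^{2}$)
$D{\left(7 \right)} 3 m = 7^{2} \cdot 3 \cdot 44 = 49 \cdot 3 \cdot 44 = 147 \cdot 44 = 6468$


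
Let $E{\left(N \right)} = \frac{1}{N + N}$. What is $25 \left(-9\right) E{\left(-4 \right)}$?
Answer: $\frac{225}{8} \approx 28.125$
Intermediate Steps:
$E{\left(N \right)} = \frac{1}{2 N}$
$25 \left(-9\right) E{\left(-4 \right)} = 25 \left(-9\right) \frac{1}{2 \left(-4\right)} = - 225 \cdot \frac{1}{2} \left(- \frac{1}{4}\right) = \left(-225\right) \left(- \frac{1}{8}\right) = \frac{225}{8}$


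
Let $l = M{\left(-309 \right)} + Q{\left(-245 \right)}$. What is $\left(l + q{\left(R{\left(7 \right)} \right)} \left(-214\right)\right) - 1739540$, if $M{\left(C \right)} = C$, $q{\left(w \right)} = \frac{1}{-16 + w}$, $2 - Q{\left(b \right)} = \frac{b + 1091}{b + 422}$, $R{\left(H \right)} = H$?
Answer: $- \frac{923848669}{531} \approx -1.7398 \cdot 10^{6}$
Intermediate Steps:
$Q{\left(b \right)} = 2 - \frac{1091 + b}{422 + b}$ ($Q{\left(b \right)} = 2 - \frac{b + 1091}{b + 422} = 2 - \frac{1091 + b}{422 + b}$)
$l = - \frac{18395}{59}$ ($l = -309 + \frac{-247 - 245}{422 - 245} = -309 + \frac{1}{177} \left(-492\right) = -309 - \frac{164}{59} = - \frac{18395}{59} \approx -311.78$)
$\left(l + q{\left(R{\left(7 \right)} \right)} \left(-214\right)\right) - 1739540 = \left(- \frac{18395}{59} + \frac{1}{-16 + 7} \left(-214\right)\right) - 1739540 = \left(- \frac{18395}{59} + \frac{1}{-9} \left(-214\right)\right) - 1739540 = \left(- \frac{18395}{59} - - \frac{214}{9}\right) - 1739540 = \left(- \frac{18395}{59} + \frac{214}{9}\right) - 1739540 = - \frac{152929}{531} - 1739540 = - \frac{923848669}{531}$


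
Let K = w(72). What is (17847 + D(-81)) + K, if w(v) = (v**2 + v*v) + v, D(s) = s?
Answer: 28206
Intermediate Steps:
w(v) = v + 2*v**2 (w(v) = (v**2 + v**2) + v = 2*v**2 + v = v + 2*v**2)
K = 10440 (K = 72*(1 + 2*72) = 72*(1 + 144) = 72*145 = 10440)
(17847 + D(-81)) + K = (17847 - 81) + 10440 = 17766 + 10440 = 28206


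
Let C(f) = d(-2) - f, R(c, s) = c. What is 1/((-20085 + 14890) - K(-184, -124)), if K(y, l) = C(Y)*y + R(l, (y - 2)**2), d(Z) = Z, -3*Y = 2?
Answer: -3/15949 ≈ -0.00018810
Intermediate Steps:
Y = -2/3 (Y = -1/3*2 = -2/3 ≈ -0.66667)
C(f) = -2 - f
K(y, l) = l - 4*y/3 (K(y, l) = (-2 - 1*(-2/3))*y + l = (-2 + 2/3)*y + l = -4*y/3 + l = l - 4*y/3)
1/((-20085 + 14890) - K(-184, -124)) = 1/((-20085 + 14890) - (-124 - 4/3*(-184))) = 1/(-5195 - (-124 + 736/3)) = 1/(-5195 - 1*364/3) = 1/(-5195 - 364/3) = 1/(-15949/3) = -3/15949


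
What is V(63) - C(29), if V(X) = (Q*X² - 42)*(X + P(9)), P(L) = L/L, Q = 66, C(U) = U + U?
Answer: 16762310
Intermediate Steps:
C(U) = 2*U
P(L) = 1
V(X) = (1 + X)*(-42 + 66*X²) (V(X) = (66*X² - 42)*(X + 1) = (-42 + 66*X²)*(1 + X) = (1 + X)*(-42 + 66*X²))
V(63) - C(29) = (-42 - 42*63 + 66*63² + 66*63³) - 2*29 = (-42 - 2646 + 66*3969 + 66*250047) - 1*58 = (-42 - 2646 + 261954 + 16503102) - 58 = 16762368 - 58 = 16762310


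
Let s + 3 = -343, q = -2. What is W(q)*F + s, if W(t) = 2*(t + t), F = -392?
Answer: 2790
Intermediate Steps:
s = -346 (s = -3 - 343 = -346)
W(t) = 4*t (W(t) = 2*(2*t) = 4*t)
W(q)*F + s = (4*(-2))*(-392) - 346 = -8*(-392) - 346 = 3136 - 346 = 2790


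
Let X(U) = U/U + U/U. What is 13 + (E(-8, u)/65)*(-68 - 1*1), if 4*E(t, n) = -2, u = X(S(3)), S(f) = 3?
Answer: 1759/130 ≈ 13.531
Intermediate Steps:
X(U) = 2 (X(U) = 1 + 1 = 2)
u = 2
E(t, n) = -1/2 (E(t, n) = (1/4)*(-2) = -1/2)
13 + (E(-8, u)/65)*(-68 - 1*1) = 13 + (-1/2/65)*(-68 - 1*1) = 13 + (-1/2*1/65)*(-68 - 1) = 13 - 1/130*(-69) = 13 + 69/130 = 1759/130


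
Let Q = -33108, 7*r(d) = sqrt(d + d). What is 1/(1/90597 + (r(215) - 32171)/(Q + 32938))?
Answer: 2199567130204923570/416248692195241036531 + 9767301526710*sqrt(430)/416248692195241036531 ≈ 0.0052847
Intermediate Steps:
r(d) = sqrt(2)*sqrt(d)/7 (r(d) = sqrt(d + d)/7 = sqrt(2*d)/7 = (sqrt(2)*sqrt(d))/7 = sqrt(2)*sqrt(d)/7)
1/(1/90597 + (r(215) - 32171)/(Q + 32938)) = 1/(1/90597 + (sqrt(2)*sqrt(215)/7 - 32171)/(-33108 + 32938)) = 1/(1/90597 + (sqrt(430)/7 - 32171)/(-170)) = 1/(1/90597 + (-32171 + sqrt(430)/7)*(-1/170)) = 1/(1/90597 + (32171/170 - sqrt(430)/1190)) = 1/(2914596257/15401490 - sqrt(430)/1190)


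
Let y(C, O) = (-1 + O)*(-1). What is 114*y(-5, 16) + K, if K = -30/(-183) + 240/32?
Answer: -207685/122 ≈ -1702.3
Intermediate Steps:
y(C, O) = 1 - O
K = 935/122 (K = -30*(-1/183) + 240*(1/32) = 10/61 + 15/2 = 935/122 ≈ 7.6639)
114*y(-5, 16) + K = 114*(1 - 1*16) + 935/122 = 114*(1 - 16) + 935/122 = 114*(-15) + 935/122 = -1710 + 935/122 = -207685/122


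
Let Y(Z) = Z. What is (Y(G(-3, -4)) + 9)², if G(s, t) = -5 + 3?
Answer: 49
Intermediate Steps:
G(s, t) = -2
(Y(G(-3, -4)) + 9)² = (-2 + 9)² = 7² = 49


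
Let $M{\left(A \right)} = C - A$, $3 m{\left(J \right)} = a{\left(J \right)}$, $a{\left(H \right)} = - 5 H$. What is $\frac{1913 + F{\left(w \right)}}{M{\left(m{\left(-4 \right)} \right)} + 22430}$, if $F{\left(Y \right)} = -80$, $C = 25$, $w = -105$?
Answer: $\frac{5499}{67345} \approx 0.081654$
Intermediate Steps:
$m{\left(J \right)} = - \frac{5 J}{3}$ ($m{\left(J \right)} = \frac{\left(-5\right) J}{3} = - \frac{5 J}{3}$)
$M{\left(A \right)} = 25 - A$
$\frac{1913 + F{\left(w \right)}}{M{\left(m{\left(-4 \right)} \right)} + 22430} = \frac{1913 - 80}{\left(25 - \left(- \frac{5}{3}\right) \left(-4\right)\right) + 22430} = \frac{1833}{\left(25 - \frac{20}{3}\right) + 22430} = \frac{1833}{\frac{55}{3} + 22430} = \frac{1833}{\frac{67345}{3}} = 1833 \cdot \frac{3}{67345} = \frac{5499}{67345}$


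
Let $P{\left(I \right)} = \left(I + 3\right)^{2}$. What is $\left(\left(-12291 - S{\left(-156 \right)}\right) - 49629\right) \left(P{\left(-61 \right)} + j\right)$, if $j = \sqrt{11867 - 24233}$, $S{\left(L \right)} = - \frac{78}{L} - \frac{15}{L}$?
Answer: $- \frac{2707911511}{13} - \frac{9659613 i \sqrt{1374}}{52} \approx -2.083 \cdot 10^{8} - 6.8857 \cdot 10^{6} i$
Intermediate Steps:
$S{\left(L \right)} = - \frac{93}{L}$
$j = 3 i \sqrt{1374}$ ($j = \sqrt{-12366} = 3 i \sqrt{1374} \approx 111.2 i$)
$P{\left(I \right)} = \left(3 + I\right)^{2}$
$\left(\left(-12291 - S{\left(-156 \right)}\right) - 49629\right) \left(P{\left(-61 \right)} + j\right) = \left(\left(-12291 - - \frac{93}{-156}\right) - 49629\right) \left(\left(3 - 61\right)^{2} + 3 i \sqrt{1374}\right) = \left(\left(-12291 - \left(-93\right) \left(- \frac{1}{156}\right)\right) - 49629\right) \left(\left(-58\right)^{2} + 3 i \sqrt{1374}\right) = \left(\left(-12291 - \frac{31}{52}\right) - 49629\right) \left(3364 + 3 i \sqrt{1374}\right) = \left(- \frac{639163}{52} - 49629\right) \left(3364 + 3 i \sqrt{1374}\right) = - \frac{3219871 \left(3364 + 3 i \sqrt{1374}\right)}{52} = - \frac{2707911511}{13} - \frac{9659613 i \sqrt{1374}}{52}$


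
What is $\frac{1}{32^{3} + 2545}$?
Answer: $\frac{1}{35313} \approx 2.8318 \cdot 10^{-5}$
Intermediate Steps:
$\frac{1}{32^{3} + 2545} = \frac{1}{32768 + 2545} = \frac{1}{35313}$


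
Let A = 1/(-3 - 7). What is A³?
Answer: -1/1000 ≈ -0.0010000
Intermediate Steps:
A = -⅒ (A = 1/(-10) = -⅒ ≈ -0.10000)
A³ = (-⅒)³ = -1/1000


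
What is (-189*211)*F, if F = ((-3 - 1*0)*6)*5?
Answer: 3589110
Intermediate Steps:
F = -90 (F = ((-3 + 0)*6)*5 = -3*6*5 = -18*5 = -90)
(-189*211)*F = -189*211*(-90) = -39879*(-90) = 3589110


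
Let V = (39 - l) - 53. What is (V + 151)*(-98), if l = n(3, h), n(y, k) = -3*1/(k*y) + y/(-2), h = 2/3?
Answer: -13720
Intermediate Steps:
h = ⅔ (h = 2*(⅓) = ⅔ ≈ 0.66667)
n(y, k) = -y/2 - 3/(k*y) (n(y, k) = -3/(k*y) + y*(-½) = -3/(k*y) - y/2 = -y/2 - 3/(k*y))
l = -3 (l = -½*3 - 3/(⅔*3) = -3/2 - 3*3/2*⅓ = -3/2 - 3/2 = -3)
V = -11 (V = (39 - 1*(-3)) - 53 = (39 + 3) - 53 = 42 - 53 = -11)
(V + 151)*(-98) = (-11 + 151)*(-98) = 140*(-98) = -13720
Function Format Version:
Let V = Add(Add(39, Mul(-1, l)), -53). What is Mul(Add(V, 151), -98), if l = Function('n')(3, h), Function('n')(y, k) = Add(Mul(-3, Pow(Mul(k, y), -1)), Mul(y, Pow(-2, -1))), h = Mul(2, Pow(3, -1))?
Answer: -13720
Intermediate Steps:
h = Rational(2, 3) (h = Mul(2, Rational(1, 3)) = Rational(2, 3) ≈ 0.66667)
Function('n')(y, k) = Add(Mul(Rational(-1, 2), y), Mul(-3, Pow(k, -1), Pow(y, -1))) (Function('n')(y, k) = Add(Mul(-3, Mul(Pow(k, -1), Pow(y, -1))), Mul(y, Rational(-1, 2))) = Add(Mul(-3, Pow(k, -1), Pow(y, -1)), Mul(Rational(-1, 2), y)) = Add(Mul(Rational(-1, 2), y), Mul(-3, Pow(k, -1), Pow(y, -1))))
l = -3 (l = Add(Mul(Rational(-1, 2), 3), Mul(-3, Pow(Rational(2, 3), -1), Pow(3, -1))) = Add(Rational(-3, 2), Mul(-3, Rational(3, 2), Rational(1, 3))) = Add(Rational(-3, 2), Rational(-3, 2)) = -3)
V = -11 (V = Add(Add(39, Mul(-1, -3)), -53) = Add(Add(39, 3), -53) = Add(42, -53) = -11)
Mul(Add(V, 151), -98) = Mul(Add(-11, 151), -98) = Mul(140, -98) = -13720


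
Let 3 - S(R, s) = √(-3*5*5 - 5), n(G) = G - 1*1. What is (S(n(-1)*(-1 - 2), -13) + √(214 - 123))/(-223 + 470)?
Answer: 3/247 + √91/247 - 4*I*√5/247 ≈ 0.050767 - 0.036212*I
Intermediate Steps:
n(G) = -1 + G (n(G) = G - 1 = -1 + G)
S(R, s) = 3 - 4*I*√5 (S(R, s) = 3 - √(-3*5*5 - 5) = 3 - √(-15*5 - 5) = 3 - √(-75 - 5) = 3 - √(-80) = 3 - 4*I*√5)
(S(n(-1)*(-1 - 2), -13) + √(214 - 123))/(-223 + 470) = ((3 - 4*I*√5) + √(214 - 123))/(-223 + 470) = ((3 - 4*I*√5) + √91)/247 = (3 + √91 - 4*I*√5)*(1/247) = 3/247 + √91/247 - 4*I*√5/247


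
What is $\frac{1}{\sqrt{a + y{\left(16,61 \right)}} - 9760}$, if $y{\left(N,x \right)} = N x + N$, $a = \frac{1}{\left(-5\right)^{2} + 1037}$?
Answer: $- \frac{2073024}{20232503539} - \frac{3 \sqrt{124313590}}{101162517695} \approx -0.00010279$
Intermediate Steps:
$a = \frac{1}{1062}$ ($a = \frac{1}{25 + 1037} = \frac{1}{1062} \approx 0.00094162$)
$y{\left(N,x \right)} = N + N x$
$\frac{1}{\sqrt{a + y{\left(16,61 \right)}} - 9760} = \frac{1}{\sqrt{\frac{1}{1062} + 16 \left(1 + 61\right)} - 9760} = \frac{1}{\sqrt{\frac{1}{1062} + 16 \cdot 62} - 9760} = \frac{1}{\sqrt{\frac{1}{1062} + 992} - 9760} = \frac{1}{\sqrt{\frac{1053505}{1062}} - 9760} = \frac{1}{\frac{\sqrt{124313590}}{354} - 9760} = \frac{1}{-9760 + \frac{\sqrt{124313590}}{354}}$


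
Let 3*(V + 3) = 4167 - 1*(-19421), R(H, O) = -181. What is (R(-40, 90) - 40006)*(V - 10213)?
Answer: 283720220/3 ≈ 9.4573e+7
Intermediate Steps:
V = 23579/3 (V = -3 + (4167 - 1*(-19421))/3 = -3 + (4167 + 19421)/3 = -3 + (⅓)*23588 = -3 + 23588/3 = 23579/3 ≈ 7859.7)
(R(-40, 90) - 40006)*(V - 10213) = (-181 - 40006)*(23579/3 - 10213) = -40187*(-7060/3) = 283720220/3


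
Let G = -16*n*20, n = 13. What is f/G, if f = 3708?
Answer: -927/1040 ≈ -0.89135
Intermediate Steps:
G = -4160 (G = -16*13*20 = -208*20 = -4160)
f/G = 3708/(-4160) = 3708*(-1/4160) = -927/1040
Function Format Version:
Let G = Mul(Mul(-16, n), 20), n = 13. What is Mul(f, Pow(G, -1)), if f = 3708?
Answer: Rational(-927, 1040) ≈ -0.89135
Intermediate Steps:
G = -4160 (G = Mul(Mul(-16, 13), 20) = Mul(-208, 20) = -4160)
Mul(f, Pow(G, -1)) = Mul(3708, Pow(-4160, -1)) = Mul(3708, Rational(-1, 4160)) = Rational(-927, 1040)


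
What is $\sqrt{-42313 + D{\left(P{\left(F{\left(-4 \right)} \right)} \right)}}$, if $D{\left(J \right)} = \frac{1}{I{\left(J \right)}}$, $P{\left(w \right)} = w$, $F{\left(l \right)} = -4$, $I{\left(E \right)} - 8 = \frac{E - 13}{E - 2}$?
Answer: $\frac{i \sqrt{178772035}}{65} \approx 205.7 i$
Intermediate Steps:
$I{\left(E \right)} = 8 + \frac{-13 + E}{-2 + E}$ ($I{\left(E \right)} = 8 + \frac{E - 13}{E - 2} = 8 + \frac{-13 + E}{-2 + E}$)
$D{\left(J \right)} = \frac{-2 + J}{-29 + 9 J}$ ($D{\left(J \right)} = \frac{1}{\frac{1}{-2 + J} \left(-29 + 9 J\right)} = \frac{-2 + J}{-29 + 9 J}$)
$\sqrt{-42313 + D{\left(P{\left(F{\left(-4 \right)} \right)} \right)}} = \sqrt{-42313 + \frac{-2 - 4}{-29 + 9 \left(-4\right)}} = \sqrt{-42313 + \frac{1}{-29 - 36} \left(-6\right)} = \sqrt{-42313 + \frac{1}{-65} \left(-6\right)} = \sqrt{-42313 - - \frac{6}{65}} = \sqrt{-42313 + \frac{6}{65}} = \sqrt{- \frac{2750339}{65}} = \frac{i \sqrt{178772035}}{65}$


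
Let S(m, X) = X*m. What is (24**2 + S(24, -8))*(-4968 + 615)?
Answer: -1671552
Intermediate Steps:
(24**2 + S(24, -8))*(-4968 + 615) = (24**2 - 8*24)*(-4968 + 615) = (576 - 192)*(-4353) = 384*(-4353) = -1671552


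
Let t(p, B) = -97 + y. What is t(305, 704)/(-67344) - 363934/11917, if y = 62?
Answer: -24508354201/802538448 ≈ -30.539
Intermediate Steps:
t(p, B) = -35 (t(p, B) = -97 + 62 = -35)
t(305, 704)/(-67344) - 363934/11917 = -35/(-67344) - 363934/11917 = -35*(-1/67344) - 363934*1/11917 = 35/67344 - 363934/11917 = -24508354201/802538448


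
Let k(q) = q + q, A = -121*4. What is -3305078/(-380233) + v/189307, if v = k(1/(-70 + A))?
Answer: 24758829811687/2848381840441 ≈ 8.6922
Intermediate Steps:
A = -484
k(q) = 2*q
v = -1/277 (v = 2/(-70 - 484) = 2/(-554) = 2*(-1/554) = -1/277 ≈ -0.0036101)
-3305078/(-380233) + v/189307 = -3305078/(-380233) - 1/277/189307 = -3305078*(-1/380233) - 1/277*1/189307 = 472154/54319 - 1/52438039 = 24758829811687/2848381840441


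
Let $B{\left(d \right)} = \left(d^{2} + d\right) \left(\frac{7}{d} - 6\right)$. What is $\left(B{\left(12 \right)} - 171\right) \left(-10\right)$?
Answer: $10160$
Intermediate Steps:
$B{\left(d \right)} = \left(-6 + \frac{7}{d}\right) \left(d + d^{2}\right)$ ($B{\left(d \right)} = \left(d + d^{2}\right) \left(-6 + \frac{7}{d}\right) = \left(-6 + \frac{7}{d}\right) \left(d + d^{2}\right)$)
$\left(B{\left(12 \right)} - 171\right) \left(-10\right) = \left(\left(7 + 12 - 6 \cdot 12^{2}\right) - 171\right) \left(-10\right) = \left(\left(7 + 12 - 864\right) - 171\right) \left(-10\right) = \left(-845 - 171\right) \left(-10\right) = \left(-1016\right) \left(-10\right) = 10160$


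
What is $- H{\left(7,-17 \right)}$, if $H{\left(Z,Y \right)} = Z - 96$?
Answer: $89$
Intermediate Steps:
$H{\left(Z,Y \right)} = -96 + Z$
$- H{\left(7,-17 \right)} = - (-96 + 7) = \left(-1\right) \left(-89\right) = 89$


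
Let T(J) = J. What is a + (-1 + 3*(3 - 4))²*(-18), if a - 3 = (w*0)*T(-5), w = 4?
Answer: -285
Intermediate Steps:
a = 3 (a = 3 + (4*0)*(-5) = 3 + 0*(-5) = 3 + 0 = 3)
a + (-1 + 3*(3 - 4))²*(-18) = 3 + (-1 + 3*(3 - 4))²*(-18) = 3 + (-1 + 3*(-1))²*(-18) = 3 + (-1 - 3)²*(-18) = 3 + (-4)²*(-18) = 3 + 16*(-18) = 3 - 288 = -285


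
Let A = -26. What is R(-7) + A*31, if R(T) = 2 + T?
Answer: -811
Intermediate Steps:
R(-7) + A*31 = (2 - 7) - 26*31 = -5 - 806 = -811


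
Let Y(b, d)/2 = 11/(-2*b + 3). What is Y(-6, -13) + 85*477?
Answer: 608197/15 ≈ 40546.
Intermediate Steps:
Y(b, d) = 22/(3 - 2*b) (Y(b, d) = 2*(11/(-2*b + 3)) = 2*(11/(3 - 2*b)) = 22/(3 - 2*b))
Y(-6, -13) + 85*477 = -22/(-3 + 2*(-6)) + 85*477 = -22/(-3 - 12) + 40545 = -22/(-15) + 40545 = -22*(-1/15) + 40545 = 22/15 + 40545 = 608197/15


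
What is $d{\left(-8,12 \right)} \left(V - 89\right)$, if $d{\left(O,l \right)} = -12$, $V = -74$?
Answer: $1956$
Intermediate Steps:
$d{\left(-8,12 \right)} \left(V - 89\right) = - 12 \left(-74 - 89\right) = \left(-12\right) \left(-163\right) = 1956$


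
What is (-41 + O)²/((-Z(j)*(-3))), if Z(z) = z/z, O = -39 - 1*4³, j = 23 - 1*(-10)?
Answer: 6912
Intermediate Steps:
j = 33 (j = 23 + 10 = 33)
O = -103 (O = -39 - 1*64 = -39 - 64 = -103)
Z(z) = 1
(-41 + O)²/((-Z(j)*(-3))) = (-41 - 103)²/((-(-3))) = (-144)²/((-1*(-3))) = 20736/3 = 20736*(⅓) = 6912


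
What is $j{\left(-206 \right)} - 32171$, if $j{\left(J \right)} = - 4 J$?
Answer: $-31347$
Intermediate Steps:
$j{\left(-206 \right)} - 32171 = \left(-4\right) \left(-206\right) - 32171 = 824 - 32171 = -31347$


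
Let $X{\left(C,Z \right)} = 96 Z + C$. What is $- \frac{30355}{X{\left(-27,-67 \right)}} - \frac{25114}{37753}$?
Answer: $\frac{983780989}{243846627} \approx 4.0344$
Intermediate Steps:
$X{\left(C,Z \right)} = C + 96 Z$
$- \frac{30355}{X{\left(-27,-67 \right)}} - \frac{25114}{37753} = - \frac{30355}{-27 + 96 \left(-67\right)} - \frac{25114}{37753} = - \frac{30355}{-27 - 6432} - \frac{25114}{37753} = - \frac{30355}{-6459} - \frac{25114}{37753} = \left(-30355\right) \left(- \frac{1}{6459}\right) - \frac{25114}{37753} = \frac{30355}{6459} - \frac{25114}{37753} = \frac{983780989}{243846627}$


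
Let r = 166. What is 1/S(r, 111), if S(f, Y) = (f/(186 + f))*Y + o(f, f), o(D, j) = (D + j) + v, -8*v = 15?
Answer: 176/67315 ≈ 0.0026146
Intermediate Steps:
v = -15/8 (v = -⅛*15 = -15/8 ≈ -1.8750)
o(D, j) = -15/8 + D + j (o(D, j) = (D + j) - 15/8 = -15/8 + D + j)
S(f, Y) = -15/8 + 2*f + Y*f/(186 + f) (S(f, Y) = (f/(186 + f))*Y + (-15/8 + f + f) = (f/(186 + f))*Y + (-15/8 + 2*f) = Y*f/(186 + f) + (-15/8 + 2*f) = -15/8 + 2*f + Y*f/(186 + f))
1/S(r, 111) = 1/((-2790 + 16*166² + 2961*166 + 8*111*166)/(8*(186 + 166))) = 1/((⅛)*(-2790 + 16*27556 + 491526 + 147408)/352) = 1/((⅛)*(1/352)*(-2790 + 440896 + 491526 + 147408)) = 1/((⅛)*(1/352)*1077040) = 1/(67315/176) = 176/67315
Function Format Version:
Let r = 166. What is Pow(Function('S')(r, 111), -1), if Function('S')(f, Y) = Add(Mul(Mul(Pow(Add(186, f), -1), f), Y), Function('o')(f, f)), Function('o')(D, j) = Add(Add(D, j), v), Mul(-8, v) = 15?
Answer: Rational(176, 67315) ≈ 0.0026146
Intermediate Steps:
v = Rational(-15, 8) (v = Mul(Rational(-1, 8), 15) = Rational(-15, 8) ≈ -1.8750)
Function('o')(D, j) = Add(Rational(-15, 8), D, j) (Function('o')(D, j) = Add(Add(D, j), Rational(-15, 8)) = Add(Rational(-15, 8), D, j))
Function('S')(f, Y) = Add(Rational(-15, 8), Mul(2, f), Mul(Y, f, Pow(Add(186, f), -1))) (Function('S')(f, Y) = Add(Mul(Mul(Pow(Add(186, f), -1), f), Y), Add(Rational(-15, 8), f, f)) = Add(Mul(Mul(f, Pow(Add(186, f), -1)), Y), Add(Rational(-15, 8), Mul(2, f))) = Add(Mul(Y, f, Pow(Add(186, f), -1)), Add(Rational(-15, 8), Mul(2, f))) = Add(Rational(-15, 8), Mul(2, f), Mul(Y, f, Pow(Add(186, f), -1))))
Pow(Function('S')(r, 111), -1) = Pow(Mul(Rational(1, 8), Pow(Add(186, 166), -1), Add(-2790, Mul(16, Pow(166, 2)), Mul(2961, 166), Mul(8, 111, 166))), -1) = Pow(Mul(Rational(1, 8), Pow(352, -1), Add(-2790, Mul(16, 27556), 491526, 147408)), -1) = Pow(Mul(Rational(1, 8), Rational(1, 352), Add(-2790, 440896, 491526, 147408)), -1) = Pow(Mul(Rational(1, 8), Rational(1, 352), 1077040), -1) = Pow(Rational(67315, 176), -1) = Rational(176, 67315)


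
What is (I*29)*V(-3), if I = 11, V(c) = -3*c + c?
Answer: 1914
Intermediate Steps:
V(c) = -2*c
(I*29)*V(-3) = (11*29)*(-2*(-3)) = 319*6 = 1914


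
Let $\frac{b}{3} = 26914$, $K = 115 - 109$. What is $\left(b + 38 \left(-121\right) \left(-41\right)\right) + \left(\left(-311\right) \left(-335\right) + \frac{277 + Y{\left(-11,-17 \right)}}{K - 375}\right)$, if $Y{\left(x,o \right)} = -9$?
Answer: $\frac{137800937}{369} \approx 3.7344 \cdot 10^{5}$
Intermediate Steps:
$K = 6$
$b = 80742$ ($b = 3 \cdot 26914 = 80742$)
$\left(b + 38 \left(-121\right) \left(-41\right)\right) + \left(\left(-311\right) \left(-335\right) + \frac{277 + Y{\left(-11,-17 \right)}}{K - 375}\right) = \left(80742 + 38 \left(-121\right) \left(-41\right)\right) + \left(\left(-311\right) \left(-335\right) + \frac{277 - 9}{6 - 375}\right) = \left(80742 - -188518\right) + \left(104185 + \frac{268}{-369}\right) = \left(80742 + 188518\right) + \left(104185 + 268 \left(- \frac{1}{369}\right)\right) = 269260 + \left(104185 - \frac{268}{369}\right) = 269260 + \frac{38443997}{369} = \frac{137800937}{369}$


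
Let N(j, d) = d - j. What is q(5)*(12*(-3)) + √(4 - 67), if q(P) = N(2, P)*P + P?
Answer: -720 + 3*I*√7 ≈ -720.0 + 7.9373*I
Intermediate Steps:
q(P) = P + P*(-2 + P) (q(P) = (P - 1*2)*P + P = (P - 2)*P + P = (-2 + P)*P + P = P*(-2 + P) + P = P + P*(-2 + P))
q(5)*(12*(-3)) + √(4 - 67) = (5*(-1 + 5))*(12*(-3)) + √(4 - 67) = (5*4)*(-36) + √(-63) = 20*(-36) + 3*I*√7 = -720 + 3*I*√7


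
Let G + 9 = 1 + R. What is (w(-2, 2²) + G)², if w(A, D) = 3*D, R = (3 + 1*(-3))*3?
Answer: 16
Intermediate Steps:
R = 0 (R = (3 - 3)*3 = 0*3 = 0)
G = -8 (G = -9 + (1 + 0) = -9 + 1 = -8)
(w(-2, 2²) + G)² = (3*2² - 8)² = (3*4 - 8)² = (12 - 8)² = 4² = 16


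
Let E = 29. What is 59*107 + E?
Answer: 6342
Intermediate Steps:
59*107 + E = 59*107 + 29 = 6313 + 29 = 6342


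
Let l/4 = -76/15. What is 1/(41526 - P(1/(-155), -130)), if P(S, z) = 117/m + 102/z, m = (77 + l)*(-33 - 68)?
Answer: 5586815/232002577266 ≈ 2.4081e-5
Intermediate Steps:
l = -304/15 (l = 4*(-76/15) = -304/15 ≈ -20.267)
m = -85951/15 (m = (77 - 304/15)*(-33 - 68) = (851/15)*(-101) = -85951/15 ≈ -5730.1)
P(S, z) = -1755/85951 + 102/z (P(S, z) = 117/(-85951/15) + 102/z = 117*(-15/85951) + 102/z = -1755/85951 + 102/z)
1/(41526 - P(1/(-155), -130)) = 1/(41526 - (-1755/85951 + 102/(-130))) = 1/(41526 - (-1755/85951 + 102*(-1/130))) = 1/(41526 - (-1755/85951 - 51/65)) = 1/(41526 - 1*(-4497576/5586815)) = 1/(41526 + 4497576/5586815) = 1/(232002577266/5586815) = 5586815/232002577266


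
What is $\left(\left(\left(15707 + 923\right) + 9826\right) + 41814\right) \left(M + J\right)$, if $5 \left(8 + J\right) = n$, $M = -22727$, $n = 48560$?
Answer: $-889080210$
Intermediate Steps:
$J = 9704$ ($J = -8 + \frac{1}{5} \cdot 48560 = -8 + 9712 = 9704$)
$\left(\left(\left(15707 + 923\right) + 9826\right) + 41814\right) \left(M + J\right) = \left(\left(\left(15707 + 923\right) + 9826\right) + 41814\right) \left(-22727 + 9704\right) = \left(\left(16630 + 9826\right) + 41814\right) \left(-13023\right) = \left(26456 + 41814\right) \left(-13023\right) = 68270 \left(-13023\right) = -889080210$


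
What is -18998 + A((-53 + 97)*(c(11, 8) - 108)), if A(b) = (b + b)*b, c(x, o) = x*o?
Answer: 1529802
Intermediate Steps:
c(x, o) = o*x
A(b) = 2*b² (A(b) = (2*b)*b = 2*b²)
-18998 + A((-53 + 97)*(c(11, 8) - 108)) = -18998 + 2*((-53 + 97)*(8*11 - 108))² = -18998 + 2*(44*(88 - 108))² = -18998 + 2*(44*(-20))² = -18998 + 2*(-880)² = -18998 + 2*774400 = -18998 + 1548800 = 1529802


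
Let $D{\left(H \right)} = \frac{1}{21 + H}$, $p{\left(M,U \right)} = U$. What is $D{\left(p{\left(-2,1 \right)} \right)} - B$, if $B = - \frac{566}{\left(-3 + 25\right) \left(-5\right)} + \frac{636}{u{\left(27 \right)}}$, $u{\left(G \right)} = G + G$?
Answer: $- \frac{1519}{90} \approx -16.878$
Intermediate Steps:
$u{\left(G \right)} = 2 G$
$B = \frac{8377}{495}$ ($B = - \frac{566}{\left(-3 + 25\right) \left(-5\right)} + \frac{636}{2 \cdot 27} = - \frac{566}{22 \left(-5\right)} + \frac{636}{54} = - \frac{566}{-110} + 636 \cdot \frac{1}{54} = \left(-566\right) \left(- \frac{1}{110}\right) + \frac{106}{9} = \frac{283}{55} + \frac{106}{9} = \frac{8377}{495} \approx 16.923$)
$D{\left(p{\left(-2,1 \right)} \right)} - B = \frac{1}{21 + 1} - \frac{8377}{495} = \frac{1}{22} - \frac{8377}{495} = - \frac{1519}{90}$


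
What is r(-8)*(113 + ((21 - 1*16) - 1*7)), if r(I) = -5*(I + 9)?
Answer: -555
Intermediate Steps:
r(I) = -45 - 5*I (r(I) = -5*(9 + I) = -45 - 5*I)
r(-8)*(113 + ((21 - 1*16) - 1*7)) = (-45 - 5*(-8))*(113 + ((21 - 1*16) - 1*7)) = (-45 + 40)*(113 + ((21 - 16) - 7)) = -5*(113 + (5 - 7)) = -5*(113 - 2) = -5*111 = -555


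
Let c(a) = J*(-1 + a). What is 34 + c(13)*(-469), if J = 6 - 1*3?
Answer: -16850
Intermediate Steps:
J = 3 (J = 6 - 3 = 3)
c(a) = -3 + 3*a (c(a) = 3*(-1 + a) = -3 + 3*a)
34 + c(13)*(-469) = 34 + (-3 + 3*13)*(-469) = 34 + (-3 + 39)*(-469) = 34 + 36*(-469) = 34 - 16884 = -16850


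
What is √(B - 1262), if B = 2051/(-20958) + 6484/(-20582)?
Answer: 11*I*√9904551171424266/30811254 ≈ 35.53*I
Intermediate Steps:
B = -12721811/30811254 (B = 2051*(-1/20958) + 6484*(-1/20582) = -293/2994 - 3242/10291 = -12721811/30811254 ≈ -0.41289)
√(B - 1262) = √(-12721811/30811254 - 1262) = √(-38896524359/30811254) = 11*I*√9904551171424266/30811254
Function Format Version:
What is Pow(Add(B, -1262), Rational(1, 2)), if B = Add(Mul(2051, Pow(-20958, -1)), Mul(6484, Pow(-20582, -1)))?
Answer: Mul(Rational(11, 30811254), I, Pow(9904551171424266, Rational(1, 2))) ≈ Mul(35.530, I)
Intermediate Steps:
B = Rational(-12721811, 30811254) (B = Add(Mul(2051, Rational(-1, 20958)), Mul(6484, Rational(-1, 20582))) = Add(Rational(-293, 2994), Rational(-3242, 10291)) = Rational(-12721811, 30811254) ≈ -0.41289)
Pow(Add(B, -1262), Rational(1, 2)) = Pow(Add(Rational(-12721811, 30811254), -1262), Rational(1, 2)) = Pow(Rational(-38896524359, 30811254), Rational(1, 2)) = Mul(Rational(11, 30811254), I, Pow(9904551171424266, Rational(1, 2)))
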